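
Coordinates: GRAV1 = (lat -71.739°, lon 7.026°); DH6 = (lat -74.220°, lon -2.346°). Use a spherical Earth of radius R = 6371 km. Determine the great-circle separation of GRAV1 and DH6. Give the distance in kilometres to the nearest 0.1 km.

410.5 km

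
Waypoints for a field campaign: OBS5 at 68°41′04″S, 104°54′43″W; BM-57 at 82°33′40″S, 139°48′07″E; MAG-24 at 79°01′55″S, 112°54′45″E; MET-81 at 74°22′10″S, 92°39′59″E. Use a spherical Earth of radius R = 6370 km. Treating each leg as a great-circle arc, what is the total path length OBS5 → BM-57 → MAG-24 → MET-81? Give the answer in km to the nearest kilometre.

4153 km

OBS5: φ = -68.68444°, λ = -104.91194°
BM-57: φ = -82.56111°, λ = +139.80194°
MAG-24: φ = -79.03194°, λ = +112.91250°
MET-81: φ = -74.36944°, λ = +92.66639°
OBS5→BM-57: c = 0.442580 rad, d = 2819.24 km
BM-57→MAG-24: c = 0.095532 rad, d = 608.54 km
MAG-24→MET-81: c = 0.113873 rad, d = 725.37 km
Total = 2819.24 + 608.54 + 725.37 = 4153.14 km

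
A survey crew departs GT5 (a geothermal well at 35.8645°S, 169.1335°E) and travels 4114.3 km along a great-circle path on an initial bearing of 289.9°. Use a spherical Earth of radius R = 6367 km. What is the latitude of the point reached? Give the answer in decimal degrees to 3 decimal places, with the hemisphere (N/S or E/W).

17.557°S

δ = d/R = 4114.3/6367 = 0.646191 rad
φ₂ = arcsin(sin φ₁ cos δ + cos φ₁ sin δ cos θ)
   = arcsin(-0.58587·0.79838 + 0.81040·0.60215·0.34038) = -17.55666°
λ₂ = λ₁ + atan2(sin θ sin δ cos φ₁, cos δ − sin φ₁ sin φ₂) = 132.70232°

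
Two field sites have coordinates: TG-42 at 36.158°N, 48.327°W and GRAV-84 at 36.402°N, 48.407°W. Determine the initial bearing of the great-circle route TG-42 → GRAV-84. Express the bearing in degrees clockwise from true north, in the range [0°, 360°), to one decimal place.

345.2°

Δλ = -0.0800°
y = sin Δλ · cos φ₂ = -0.001124
x = cos φ₁ sin φ₂ − sin φ₁ cos φ₂ cos Δλ = 0.004259
θ = atan2(y, x) = -14.7814° → 345.2186° (mod 360°)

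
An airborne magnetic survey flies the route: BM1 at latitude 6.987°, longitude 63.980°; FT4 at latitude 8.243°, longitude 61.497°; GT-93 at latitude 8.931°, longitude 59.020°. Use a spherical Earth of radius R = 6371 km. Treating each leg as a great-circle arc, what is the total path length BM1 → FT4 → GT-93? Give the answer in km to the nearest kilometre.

BM1→FT4: c = 0.048224 rad, d = 307.23 km
FT4→GT-93: c = 0.044401 rad, d = 282.88 km
Total = 307.23 + 282.88 = 590.12 km

590 km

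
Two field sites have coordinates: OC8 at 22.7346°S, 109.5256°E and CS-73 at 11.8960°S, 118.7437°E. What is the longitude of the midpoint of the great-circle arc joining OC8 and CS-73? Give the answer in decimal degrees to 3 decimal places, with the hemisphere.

Bx = cos φ₂ cos Δλ = 0.965886,  By = cos φ₂ sin Δλ = 0.156753
φₘ = atan2(sin φ₁ + sin φ₂, √((cos φ₁ + Bx)² + By²)) = -17.36806°
λₘ = λ₁ + atan2(By, cos φ₁ + Bx) = 114.27126°

114.271°E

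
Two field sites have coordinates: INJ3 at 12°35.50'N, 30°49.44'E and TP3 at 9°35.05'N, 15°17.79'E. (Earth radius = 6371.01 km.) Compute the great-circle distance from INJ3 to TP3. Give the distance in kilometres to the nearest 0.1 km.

1726.6 km

INJ3: φ = +12.59167°, λ = +30.82400°
TP3: φ = +9.58417°, λ = +15.29650°
Δφ = -3.0075°,  Δλ = -15.5275°
a = sin²(Δφ/2) + cos φ₁ cos φ₂ sin²(Δλ/2) = 0.018250
c = 2·arcsin(√a) = 0.271015 rad = 15.5280°
d = R·c = 6371.01 × 0.271015 = 1726.6 km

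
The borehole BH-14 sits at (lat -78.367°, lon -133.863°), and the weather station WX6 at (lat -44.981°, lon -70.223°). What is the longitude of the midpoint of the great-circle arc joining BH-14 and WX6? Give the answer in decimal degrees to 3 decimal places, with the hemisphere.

Bx = cos φ₂ cos Δλ = 0.314066,  By = cos φ₂ sin Δλ = 0.633793
φₘ = atan2(sin φ₁ + sin φ₂, √((cos φ₁ + Bx)² + By²)) = -64.14788°
λₘ = λ₁ + atan2(By, cos φ₁ + Bx) = -82.99775°

82.998°W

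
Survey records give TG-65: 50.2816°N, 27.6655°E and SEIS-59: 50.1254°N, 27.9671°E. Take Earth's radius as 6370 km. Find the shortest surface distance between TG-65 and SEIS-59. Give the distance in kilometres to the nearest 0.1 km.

Δφ = -0.1562°,  Δλ = 0.3016°
a = sin²(Δφ/2) + cos φ₁ cos φ₂ sin²(Δλ/2) = 0.000005
c = 2·arcsin(√a) = 0.004334 rad = 0.2483°
d = R·c = 6370 × 0.004334 = 27.6 km

27.6 km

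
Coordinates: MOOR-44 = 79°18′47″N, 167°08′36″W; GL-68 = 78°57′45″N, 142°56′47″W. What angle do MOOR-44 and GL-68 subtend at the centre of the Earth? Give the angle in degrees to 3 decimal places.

MOOR-44: φ = +79.31306°, λ = -167.14333°
GL-68: φ = +78.96250°, λ = -142.94639°
Δφ = -0.3506°,  Δλ = 24.1969°
a = sin²(Δφ/2) + cos φ₁ cos φ₂ sin²(Δλ/2) = 0.001569
c = 2·arcsin(√a) = 0.079241 rad = 4.5402°

4.540°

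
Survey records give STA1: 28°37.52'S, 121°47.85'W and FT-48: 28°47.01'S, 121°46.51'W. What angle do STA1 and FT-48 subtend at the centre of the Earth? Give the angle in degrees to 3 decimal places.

STA1: φ = -28.62533°, λ = -121.79750°
FT-48: φ = -28.78350°, λ = -121.77517°
Δφ = -0.1582°,  Δλ = 0.0223°
a = sin²(Δφ/2) + cos φ₁ cos φ₂ sin²(Δλ/2) = 0.000002
c = 2·arcsin(√a) = 0.002782 rad = 0.1594°

0.159°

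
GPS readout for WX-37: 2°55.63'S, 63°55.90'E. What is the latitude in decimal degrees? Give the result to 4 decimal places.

2.9272°S

2° + 55.63′/60 = 2 + 0.92717 = 2.9272°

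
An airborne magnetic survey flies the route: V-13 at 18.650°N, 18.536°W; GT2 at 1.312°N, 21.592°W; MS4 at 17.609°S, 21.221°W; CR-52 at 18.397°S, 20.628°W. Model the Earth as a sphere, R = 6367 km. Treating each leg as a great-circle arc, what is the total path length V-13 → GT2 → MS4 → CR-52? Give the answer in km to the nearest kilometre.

4166 km

V-13→GT2: c = 0.307093 rad, d = 1955.26 km
GT2→MS4: c = 0.330295 rad, d = 2102.99 km
MS4→CR-52: c = 0.016913 rad, d = 107.68 km
Total = 1955.26 + 2102.99 + 107.68 = 4165.93 km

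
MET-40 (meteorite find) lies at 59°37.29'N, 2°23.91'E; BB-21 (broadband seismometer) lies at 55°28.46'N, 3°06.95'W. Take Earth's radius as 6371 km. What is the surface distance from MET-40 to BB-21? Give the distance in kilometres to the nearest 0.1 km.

MET-40: φ = +59.62150°, λ = +2.39850°
BB-21: φ = +55.47433°, λ = -3.11583°
Δφ = -4.1472°,  Δλ = -5.5143°
a = sin²(Δφ/2) + cos φ₁ cos φ₂ sin²(Δλ/2) = 0.001972
c = 2·arcsin(√a) = 0.088853 rad = 5.0909°
d = R·c = 6371 × 0.088853 = 566.1 km

566.1 km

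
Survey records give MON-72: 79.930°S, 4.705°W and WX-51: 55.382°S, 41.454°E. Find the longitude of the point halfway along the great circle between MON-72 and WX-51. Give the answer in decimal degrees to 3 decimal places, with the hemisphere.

31.085°E

Bx = cos φ₂ cos Δλ = 0.393501,  By = cos φ₂ sin Δλ = 0.409752
φₘ = atan2(sin φ₁ + sin φ₂, √((cos φ₁ + Bx)² + By²)) = -68.81228°
λₘ = λ₁ + atan2(By, cos φ₁ + Bx) = 31.08461°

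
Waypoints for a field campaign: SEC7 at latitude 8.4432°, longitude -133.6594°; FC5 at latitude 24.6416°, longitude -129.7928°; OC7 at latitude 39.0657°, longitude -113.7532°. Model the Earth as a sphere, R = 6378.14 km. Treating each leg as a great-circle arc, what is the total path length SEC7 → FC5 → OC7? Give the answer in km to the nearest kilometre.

SEC7→FC5: c = 0.289961 rad, d = 1849.41 km
FC5→OC7: c = 0.345207 rad, d = 2201.78 km
Total = 1849.41 + 2201.78 = 4051.19 km

4051 km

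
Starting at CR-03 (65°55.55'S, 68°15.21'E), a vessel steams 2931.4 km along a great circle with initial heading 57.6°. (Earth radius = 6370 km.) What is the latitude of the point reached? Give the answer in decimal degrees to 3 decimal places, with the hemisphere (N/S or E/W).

46.134°S

CR-03: φ = -65.92583°, λ = +68.25350°
δ = d/R = 2931.4/6370 = 0.460188 rad
φ₂ = arcsin(sin φ₁ cos δ + cos φ₁ sin δ cos θ)
   = arcsin(-0.91302·0.89597 + 0.40792·0.44412·0.53583) = -46.13409°
λ₂ = λ₁ + atan2(sin θ sin δ cos φ₁, cos δ − sin φ₁ sin φ₂) = 101.01329°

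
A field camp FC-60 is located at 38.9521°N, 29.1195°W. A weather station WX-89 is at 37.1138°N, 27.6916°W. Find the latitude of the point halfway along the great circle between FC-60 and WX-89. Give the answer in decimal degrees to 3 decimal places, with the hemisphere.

38.035°N

Bx = cos φ₂ cos Δλ = 0.797191,  By = cos φ₂ sin Δλ = 0.019871
φₘ = atan2(sin φ₁ + sin φ₂, √((cos φ₁ + Bx)² + By²)) = 38.03511°
λₘ = λ₁ + atan2(By, cos φ₁ + Bx) = -28.39659°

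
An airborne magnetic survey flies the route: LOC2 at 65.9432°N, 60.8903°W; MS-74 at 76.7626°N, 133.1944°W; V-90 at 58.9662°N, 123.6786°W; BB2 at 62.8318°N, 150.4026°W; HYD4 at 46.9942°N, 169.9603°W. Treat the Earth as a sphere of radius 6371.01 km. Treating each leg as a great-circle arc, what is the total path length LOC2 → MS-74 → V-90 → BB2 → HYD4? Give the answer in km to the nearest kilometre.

LOC2→MS-74: c = 0.409669 rad, d = 2610.01 km
MS-74→V-90: c = 0.315877 rad, d = 2012.46 km
V-90→BB2: c = 0.234717 rad, d = 1495.38 km
BB2→HYD4: c = 0.336031 rad, d = 2140.86 km
Total = 2610.01 + 2012.46 + 1495.38 + 2140.86 = 8258.70 km

8259 km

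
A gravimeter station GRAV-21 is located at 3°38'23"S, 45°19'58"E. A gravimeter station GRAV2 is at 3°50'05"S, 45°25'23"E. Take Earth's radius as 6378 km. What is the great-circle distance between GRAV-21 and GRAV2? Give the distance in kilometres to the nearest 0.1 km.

GRAV-21: φ = -3.63972°, λ = +45.33278°
GRAV2: φ = -3.83472°, λ = +45.42306°
Δφ = -0.1950°,  Δλ = 0.0903°
a = sin²(Δφ/2) + cos φ₁ cos φ₂ sin²(Δλ/2) = 0.000004
c = 2·arcsin(√a) = 0.003749 rad = 0.2148°
d = R·c = 6378 × 0.003749 = 23.9 km

23.9 km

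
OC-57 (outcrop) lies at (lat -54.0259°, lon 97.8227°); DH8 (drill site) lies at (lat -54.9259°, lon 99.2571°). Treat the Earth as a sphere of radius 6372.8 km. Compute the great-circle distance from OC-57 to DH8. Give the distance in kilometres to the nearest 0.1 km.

136.4 km

Δφ = -0.9000°,  Δλ = 1.4344°
a = sin²(Δφ/2) + cos φ₁ cos φ₂ sin²(Δλ/2) = 0.000115
c = 2·arcsin(√a) = 0.021408 rad = 1.2266°
d = R·c = 6372.8 × 0.021408 = 136.4 km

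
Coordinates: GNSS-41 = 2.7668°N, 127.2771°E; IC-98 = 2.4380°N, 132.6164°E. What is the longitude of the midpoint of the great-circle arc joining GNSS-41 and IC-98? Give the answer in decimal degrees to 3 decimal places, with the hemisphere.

Bx = cos φ₂ cos Δλ = 0.994760,  By = cos φ₂ sin Δλ = 0.092969
φₘ = atan2(sin φ₁ + sin φ₂, √((cos φ₁ + Bx)² + By²)) = 2.60522°
λₘ = λ₁ + atan2(By, cos φ₁ + Bx) = 129.94710°

129.947°E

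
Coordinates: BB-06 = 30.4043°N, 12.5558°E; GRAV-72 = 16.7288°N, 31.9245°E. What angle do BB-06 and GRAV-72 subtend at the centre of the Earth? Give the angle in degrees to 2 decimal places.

22.35°

Δφ = -13.6755°,  Δλ = 19.3687°
a = sin²(Δφ/2) + cos φ₁ cos φ₂ sin²(Δλ/2) = 0.037548
c = 2·arcsin(√a) = 0.390015 rad = 22.3462°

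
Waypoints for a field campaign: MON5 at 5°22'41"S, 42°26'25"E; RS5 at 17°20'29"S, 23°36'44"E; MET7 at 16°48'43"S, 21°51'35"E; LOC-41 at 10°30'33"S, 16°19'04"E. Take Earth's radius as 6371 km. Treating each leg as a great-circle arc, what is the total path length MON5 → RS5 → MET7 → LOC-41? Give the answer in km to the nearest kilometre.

3559 km

MON5: φ = -5.37806°, λ = +42.44028°
RS5: φ = -17.34139°, λ = +23.61222°
MET7: φ = -16.81194°, λ = +21.85972°
LOC-41: φ = -10.50917°, λ = +16.31778°
MON5→RS5: c = 0.383318 rad, d = 2442.12 km
RS5→MET7: c = 0.030664 rad, d = 195.36 km
MET7→LOC-41: c = 0.144651 rad, d = 921.57 km
Total = 2442.12 + 195.36 + 921.57 = 3559.05 km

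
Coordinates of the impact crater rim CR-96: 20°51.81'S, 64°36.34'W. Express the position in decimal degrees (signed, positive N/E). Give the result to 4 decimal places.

-20.8635°, -64.6057°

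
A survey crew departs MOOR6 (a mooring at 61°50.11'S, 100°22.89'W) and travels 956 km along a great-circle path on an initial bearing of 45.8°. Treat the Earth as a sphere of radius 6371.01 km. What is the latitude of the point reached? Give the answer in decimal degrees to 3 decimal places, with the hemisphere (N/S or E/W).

MOOR6: φ = -61.83517°, λ = -100.38150°
δ = d/R = 956/6371.01 = 0.150055 rad
φ₂ = arcsin(sin φ₁ cos δ + cos φ₁ sin δ cos θ)
   = arcsin(-0.88159·0.98876 + 0.47201·0.14949·0.69717) = -55.33519°
λ₂ = λ₁ + atan2(sin θ sin δ cos φ₁, cos δ − sin φ₁ sin φ₂) = -89.52049°

55.335°S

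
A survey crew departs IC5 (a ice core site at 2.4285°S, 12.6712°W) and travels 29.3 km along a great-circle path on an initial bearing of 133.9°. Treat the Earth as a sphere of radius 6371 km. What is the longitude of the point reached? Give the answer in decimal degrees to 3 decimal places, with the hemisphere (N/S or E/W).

12.481°W

δ = d/R = 29.3/6371 = 0.004599 rad
φ₂ = arcsin(sin φ₁ cos δ + cos φ₁ sin δ cos θ)
   = arcsin(-0.04237·0.99999 + 0.99910·0.00460·-0.69340) = -2.61120°
λ₂ = λ₁ + atan2(sin θ sin δ cos φ₁, cos δ − sin φ₁ sin φ₂) = -12.48114°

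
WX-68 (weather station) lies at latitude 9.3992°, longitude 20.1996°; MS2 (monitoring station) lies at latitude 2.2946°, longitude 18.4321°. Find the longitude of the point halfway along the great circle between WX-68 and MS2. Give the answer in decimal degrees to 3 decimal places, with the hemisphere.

Bx = cos φ₂ cos Δλ = 0.998723,  By = cos φ₂ sin Δλ = -0.030819
φₘ = atan2(sin φ₁ + sin φ₂, √((cos φ₁ + Bx)² + By²)) = 5.84759°
λₘ = λ₁ + atan2(By, cos φ₁ + Bx) = 19.31023°

19.310°E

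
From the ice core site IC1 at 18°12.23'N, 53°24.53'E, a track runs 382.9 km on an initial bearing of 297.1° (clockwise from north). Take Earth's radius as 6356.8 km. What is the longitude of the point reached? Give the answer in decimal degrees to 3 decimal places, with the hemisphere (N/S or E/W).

IC1: φ = +18.20383°, λ = +53.40883°
δ = d/R = 382.9/6356.8 = 0.060235 rad
φ₂ = arcsin(sin φ₁ cos δ + cos φ₁ sin δ cos θ)
   = arcsin(0.31240·0.99819 + 0.94995·0.06020·0.45554) = 19.74791°
λ₂ = λ₁ + atan2(sin θ sin δ cos φ₁, cos δ − sin φ₁ sin φ₂) = 50.14477°

50.145°E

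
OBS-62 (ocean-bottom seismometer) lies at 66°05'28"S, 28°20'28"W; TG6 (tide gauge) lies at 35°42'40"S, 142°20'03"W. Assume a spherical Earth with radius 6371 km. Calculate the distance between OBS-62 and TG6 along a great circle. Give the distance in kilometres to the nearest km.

OBS-62: φ = -66.09111°, λ = -28.34111°
TG6: φ = -35.71111°, λ = -142.33417°
Δφ = 30.3800°,  Δλ = -113.9931°
a = sin²(Δφ/2) + cos φ₁ cos φ₂ sin²(Δλ/2) = 0.300100
c = 2·arcsin(√a) = 1.159497 rad = 66.4343°
d = R·c = 6371 × 1.159497 = 7387.2 km

7387 km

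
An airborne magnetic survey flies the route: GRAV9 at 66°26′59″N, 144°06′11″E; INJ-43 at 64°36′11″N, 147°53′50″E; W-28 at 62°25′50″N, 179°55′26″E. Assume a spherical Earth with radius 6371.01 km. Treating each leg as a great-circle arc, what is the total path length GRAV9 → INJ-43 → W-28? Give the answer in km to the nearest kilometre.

1858 km

GRAV9: φ = +66.44972°, λ = +144.10306°
INJ-43: φ = +64.60306°, λ = +147.89722°
W-28: φ = +62.43056°, λ = +179.92389°
GRAV9→INJ-43: c = 0.042310 rad, d = 269.56 km
INJ-43→W-28: c = 0.249362 rad, d = 1588.69 km
Total = 269.56 + 1588.69 = 1858.25 km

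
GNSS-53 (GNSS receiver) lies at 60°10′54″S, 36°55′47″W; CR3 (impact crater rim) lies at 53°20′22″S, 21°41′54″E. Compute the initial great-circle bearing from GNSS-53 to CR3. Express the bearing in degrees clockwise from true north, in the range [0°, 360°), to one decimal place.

GNSS-53: φ = -60.18167°, λ = -36.92972°
CR3: φ = -53.33944°, λ = +21.69833°
Δλ = 58.6281°
y = sin Δλ · cos φ₂ = 0.509784
x = cos φ₁ sin φ₂ − sin φ₁ cos φ₂ cos Δλ = -0.129210
θ = atan2(y, x) = 104.2226° → 104.2226° (mod 360°)

104.2°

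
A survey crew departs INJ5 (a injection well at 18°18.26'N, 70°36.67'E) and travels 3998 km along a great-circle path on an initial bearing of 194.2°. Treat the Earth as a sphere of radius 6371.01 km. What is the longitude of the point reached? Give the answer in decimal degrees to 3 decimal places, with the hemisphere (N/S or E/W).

INJ5: φ = +18.30433°, λ = +70.61117°
δ = d/R = 3998/6371.01 = 0.627530 rad
φ₂ = arcsin(sin φ₁ cos δ + cos φ₁ sin δ cos θ)
   = arcsin(0.31406·0.80948 + 0.94940·0.58715·-0.96945) = -16.62924°
λ₂ = λ₁ + atan2(sin θ sin δ cos φ₁, cos δ − sin φ₁ sin φ₂) = 61.96579°

61.966°E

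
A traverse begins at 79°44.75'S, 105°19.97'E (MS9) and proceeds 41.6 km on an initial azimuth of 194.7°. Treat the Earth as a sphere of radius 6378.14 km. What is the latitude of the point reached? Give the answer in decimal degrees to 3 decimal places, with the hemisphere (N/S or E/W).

MS9: φ = -79.74583°, λ = +105.33283°
δ = d/R = 41.6/6378.14 = 0.006522 rad
φ₂ = arcsin(sin φ₁ cos δ + cos φ₁ sin δ cos θ)
   = arcsin(-0.98403·0.99998 + 0.17802·0.00652·-0.96727) = -80.10685°
λ₂ = λ₁ + atan2(sin θ sin δ cos φ₁, cos δ − sin φ₁ sin φ₂) = 104.78089°

80.107°S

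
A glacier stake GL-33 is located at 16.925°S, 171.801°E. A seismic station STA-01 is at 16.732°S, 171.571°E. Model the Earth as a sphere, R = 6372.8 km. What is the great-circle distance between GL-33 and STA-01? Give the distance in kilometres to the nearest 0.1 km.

32.6 km

Δφ = 0.1930°,  Δλ = -0.2300°
a = sin²(Δφ/2) + cos φ₁ cos φ₂ sin²(Δλ/2) = 0.000007
c = 2·arcsin(√a) = 0.005110 rad = 0.2928°
d = R·c = 6372.8 × 0.005110 = 32.6 km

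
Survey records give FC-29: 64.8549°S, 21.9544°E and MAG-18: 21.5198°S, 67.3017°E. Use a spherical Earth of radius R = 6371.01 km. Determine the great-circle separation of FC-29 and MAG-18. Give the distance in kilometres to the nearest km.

Δφ = 43.3351°,  Δλ = 45.3473°
a = sin²(Δφ/2) + cos φ₁ cos φ₂ sin²(Δλ/2) = 0.195063
c = 2·arcsin(√a) = 0.914894 rad = 52.4196°
d = R·c = 6371.01 × 0.914894 = 5828.8 km

5829 km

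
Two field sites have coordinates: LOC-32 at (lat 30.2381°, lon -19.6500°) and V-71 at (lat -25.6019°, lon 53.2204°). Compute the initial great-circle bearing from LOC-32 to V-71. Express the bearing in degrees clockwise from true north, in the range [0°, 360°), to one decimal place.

Δλ = 72.8704°
y = sin Δλ · cos φ₂ = 0.861814
x = cos φ₁ sin φ₂ − sin φ₁ cos φ₂ cos Δλ = -0.507085
θ = atan2(y, x) = 120.4722° → 120.4722° (mod 360°)

120.5°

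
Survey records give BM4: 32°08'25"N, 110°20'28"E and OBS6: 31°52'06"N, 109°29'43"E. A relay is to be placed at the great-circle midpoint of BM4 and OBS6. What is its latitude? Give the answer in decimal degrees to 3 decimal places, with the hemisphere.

32.005°N

BM4: φ = +32.14028°, λ = +110.34111°
OBS6: φ = +31.86833°, λ = +109.49528°
Bx = cos φ₂ cos Δλ = 0.849171,  By = cos φ₂ sin Δλ = -0.012537
φₘ = atan2(sin φ₁ + sin φ₂, √((cos φ₁ + Bx)² + By²)) = 32.00501°
λₘ = λ₁ + atan2(By, cos φ₁ + Bx) = 109.91757°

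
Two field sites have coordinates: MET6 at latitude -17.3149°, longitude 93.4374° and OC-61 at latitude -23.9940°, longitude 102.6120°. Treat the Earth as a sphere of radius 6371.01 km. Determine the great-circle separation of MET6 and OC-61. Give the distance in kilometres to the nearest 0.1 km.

Δφ = -6.6791°,  Δλ = 9.1746°
a = sin²(Δφ/2) + cos φ₁ cos φ₂ sin²(Δλ/2) = 0.008972
c = 2·arcsin(√a) = 0.189729 rad = 10.8707°
d = R·c = 6371.01 × 0.189729 = 1208.8 km

1208.8 km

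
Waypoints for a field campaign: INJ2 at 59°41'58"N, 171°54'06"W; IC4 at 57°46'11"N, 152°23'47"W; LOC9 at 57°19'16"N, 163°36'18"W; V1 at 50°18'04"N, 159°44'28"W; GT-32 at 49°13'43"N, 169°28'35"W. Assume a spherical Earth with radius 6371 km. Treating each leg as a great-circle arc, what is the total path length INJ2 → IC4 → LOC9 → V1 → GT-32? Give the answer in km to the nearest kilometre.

INJ2: φ = +59.69944°, λ = -171.90167°
IC4: φ = +57.76972°, λ = -152.39639°
LOC9: φ = +57.32111°, λ = -163.60500°
V1: φ = +50.30111°, λ = -159.74111°
GT-32: φ = +49.22861°, λ = -169.47639°
INJ2→IC4: c = 0.179178 rad, d = 1141.54 km
IC4→LOC9: c = 0.105150 rad, d = 669.91 km
LOC9→V1: c = 0.128778 rad, d = 820.44 km
V1→GT-32: c = 0.111252 rad, d = 708.78 km
Total = 1141.54 + 669.91 + 820.44 + 708.78 = 3340.68 km

3341 km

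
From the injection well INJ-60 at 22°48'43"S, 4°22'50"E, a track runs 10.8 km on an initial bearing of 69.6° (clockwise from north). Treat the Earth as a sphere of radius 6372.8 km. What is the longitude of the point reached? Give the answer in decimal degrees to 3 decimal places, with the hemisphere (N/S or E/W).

4.479°E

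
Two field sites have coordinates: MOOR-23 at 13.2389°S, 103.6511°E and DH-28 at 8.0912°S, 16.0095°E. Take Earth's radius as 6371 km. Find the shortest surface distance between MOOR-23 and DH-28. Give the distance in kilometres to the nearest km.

9549 km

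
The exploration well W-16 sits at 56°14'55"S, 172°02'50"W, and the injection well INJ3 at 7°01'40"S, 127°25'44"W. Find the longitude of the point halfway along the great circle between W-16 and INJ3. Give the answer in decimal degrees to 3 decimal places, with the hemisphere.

W-16: φ = -56.24861°, λ = -172.04722°
INJ3: φ = -7.02778°, λ = -127.42889°
Bx = cos φ₂ cos Δλ = 0.706454,  By = cos φ₂ sin Δλ = 0.697104
φₘ = atan2(sin φ₁ + sin φ₂, √((cos φ₁ + Bx)² + By²)) = -33.48668°
λₘ = λ₁ + atan2(By, cos φ₁ + Bx) = -143.13267°

143.133°W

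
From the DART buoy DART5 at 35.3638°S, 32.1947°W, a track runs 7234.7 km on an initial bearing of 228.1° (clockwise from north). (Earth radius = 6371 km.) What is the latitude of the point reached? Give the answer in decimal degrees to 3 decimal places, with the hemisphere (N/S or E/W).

47.549°S

δ = d/R = 7234.7/6371 = 1.135567 rad
φ₂ = arcsin(sin φ₁ cos δ + cos φ₁ sin δ cos θ)
   = arcsin(-0.57877·0.42162 + 0.81549·0.90677·-0.66783) = -47.54935°
λ₂ = λ₁ + atan2(sin θ sin δ cos φ₁, cos δ − sin φ₁ sin φ₂) = -122.75992°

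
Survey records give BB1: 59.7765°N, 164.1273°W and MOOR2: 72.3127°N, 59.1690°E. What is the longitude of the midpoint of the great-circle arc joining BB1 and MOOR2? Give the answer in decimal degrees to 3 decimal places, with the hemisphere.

Bx = cos φ₂ cos Δλ = -0.221127,  By = cos φ₂ sin Δλ = -0.208352
φₘ = atan2(sin φ₁ + sin φ₂, √((cos φ₁ + Bx)² + By²)) = 79.07082°
λₘ = λ₁ + atan2(By, cos φ₁ + Bx) = 159.43833°

159.438°E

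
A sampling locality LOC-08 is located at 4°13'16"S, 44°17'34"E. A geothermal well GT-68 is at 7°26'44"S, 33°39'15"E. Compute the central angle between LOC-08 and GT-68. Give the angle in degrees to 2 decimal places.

11.06°

LOC-08: φ = -4.22111°, λ = +44.29278°
GT-68: φ = -7.44556°, λ = +33.65417°
Δφ = -3.2244°,  Δλ = -10.6386°
a = sin²(Δφ/2) + cos φ₁ cos φ₂ sin²(Δλ/2) = 0.009290
c = 2·arcsin(√a) = 0.193073 rad = 11.0623°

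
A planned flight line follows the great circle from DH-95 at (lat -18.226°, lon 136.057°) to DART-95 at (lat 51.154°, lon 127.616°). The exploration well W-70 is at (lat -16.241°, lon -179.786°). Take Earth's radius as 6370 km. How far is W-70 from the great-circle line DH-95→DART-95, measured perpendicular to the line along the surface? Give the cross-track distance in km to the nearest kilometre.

δ₁₃ = central angle DH-95→W-70 = 0.735165 rad  (haversine)
θ₁₃ = bearing DH-95→W-70 = 94.293°,  θ₁₂ = bearing DH-95→DART-95 = 354.369°
dₓₜ = R·arcsin(sin δ₁₃ · sin(θ₁₃ − θ₁₂)) = 6370·arcsin(0.67071·sin(-260.076°)) = 4597.322 km
|dₓₜ| = 4597.322 km

4597 km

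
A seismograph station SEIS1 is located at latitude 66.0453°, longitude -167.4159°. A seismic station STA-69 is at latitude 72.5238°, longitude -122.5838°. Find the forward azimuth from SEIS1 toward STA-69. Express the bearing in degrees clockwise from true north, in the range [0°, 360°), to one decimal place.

47.7°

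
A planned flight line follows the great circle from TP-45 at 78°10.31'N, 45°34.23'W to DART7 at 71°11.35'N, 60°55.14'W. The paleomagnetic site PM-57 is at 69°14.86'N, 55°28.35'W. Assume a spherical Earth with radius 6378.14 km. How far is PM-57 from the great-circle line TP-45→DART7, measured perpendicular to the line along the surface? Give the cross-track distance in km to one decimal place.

278.0 km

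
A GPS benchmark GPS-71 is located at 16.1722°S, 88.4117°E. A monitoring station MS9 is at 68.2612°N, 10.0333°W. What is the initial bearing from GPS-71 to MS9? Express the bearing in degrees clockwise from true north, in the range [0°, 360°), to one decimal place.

337.3°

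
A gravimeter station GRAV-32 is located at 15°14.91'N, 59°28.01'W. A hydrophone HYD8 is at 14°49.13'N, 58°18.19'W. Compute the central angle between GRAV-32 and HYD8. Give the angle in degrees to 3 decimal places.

1.203°

GRAV-32: φ = +15.24850°, λ = -59.46683°
HYD8: φ = +14.81883°, λ = -58.30317°
Δφ = -0.4297°,  Δλ = 1.1637°
a = sin²(Δφ/2) + cos φ₁ cos φ₂ sin²(Δλ/2) = 0.000110
c = 2·arcsin(√a) = 0.020999 rad = 1.2032°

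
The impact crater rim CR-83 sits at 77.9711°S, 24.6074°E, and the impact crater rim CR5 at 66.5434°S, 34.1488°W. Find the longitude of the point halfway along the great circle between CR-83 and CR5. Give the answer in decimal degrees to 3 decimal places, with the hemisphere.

Bx = cos φ₂ cos Δλ = 0.206463,  By = cos φ₂ sin Δλ = -0.340324
φₘ = atan2(sin φ₁ + sin φ₂, √((cos φ₁ + Bx)² + By²)) = -74.19297°
λₘ = λ₁ + atan2(By, cos φ₁ + Bx) = -14.75524°

14.755°W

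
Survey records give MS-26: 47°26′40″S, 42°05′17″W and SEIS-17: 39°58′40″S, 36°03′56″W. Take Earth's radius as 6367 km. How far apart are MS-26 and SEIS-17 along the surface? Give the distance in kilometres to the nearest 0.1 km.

MS-26: φ = -47.44444°, λ = -42.08806°
SEIS-17: φ = -39.97778°, λ = -36.06556°
Δφ = 7.4667°,  Δλ = 6.0225°
a = sin²(Δφ/2) + cos φ₁ cos φ₂ sin²(Δλ/2) = 0.005670
c = 2·arcsin(√a) = 0.150739 rad = 8.6367°
d = R·c = 6367 × 0.150739 = 959.8 km

959.8 km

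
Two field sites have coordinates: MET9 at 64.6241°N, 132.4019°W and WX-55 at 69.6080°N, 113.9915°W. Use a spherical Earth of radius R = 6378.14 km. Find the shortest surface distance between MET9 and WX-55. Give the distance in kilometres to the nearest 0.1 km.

965.0 km

Δφ = 4.9839°,  Δλ = 18.4104°
a = sin²(Δφ/2) + cos φ₁ cos φ₂ sin²(Δλ/2) = 0.005712
c = 2·arcsin(√a) = 0.151297 rad = 8.6687°
d = R·c = 6378.14 × 0.151297 = 965.0 km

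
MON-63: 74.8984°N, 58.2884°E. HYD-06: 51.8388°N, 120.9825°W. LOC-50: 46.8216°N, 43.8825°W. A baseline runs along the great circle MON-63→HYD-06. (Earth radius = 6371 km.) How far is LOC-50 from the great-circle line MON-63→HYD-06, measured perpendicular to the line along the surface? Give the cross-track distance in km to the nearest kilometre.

δ₁₃ = central angle MON-63→LOC-50 = 0.841349 rad  (haversine)
θ₁₃ = bearing MON-63→LOC-50 = 296.209°,  θ₁₂ = bearing MON-63→HYD-06 = 359.438°
dₓₜ = R·arcsin(sin δ₁₃ · sin(θ₁₃ − θ₁₂)) = 6371·arcsin(0.74554·sin(-63.229°)) = -4640.233 km
|dₓₜ| = 4640.233 km

4640 km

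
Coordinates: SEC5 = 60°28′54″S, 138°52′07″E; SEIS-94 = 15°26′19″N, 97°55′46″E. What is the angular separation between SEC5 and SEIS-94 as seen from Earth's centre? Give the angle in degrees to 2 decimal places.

SEC5: φ = -60.48167°, λ = +138.86861°
SEIS-94: φ = +15.43861°, λ = +97.92944°
Δφ = 75.9203°,  Δλ = -40.9392°
a = sin²(Δφ/2) + cos φ₁ cos φ₂ sin²(Δλ/2) = 0.436446
c = 2·arcsin(√a) = 1.443343 rad = 82.6975°

82.70°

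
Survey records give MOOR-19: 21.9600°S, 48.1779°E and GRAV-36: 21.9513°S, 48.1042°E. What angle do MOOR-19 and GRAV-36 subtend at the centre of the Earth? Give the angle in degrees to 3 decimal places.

0.069°

Δφ = 0.0087°,  Δλ = -0.0737°
a = sin²(Δφ/2) + cos φ₁ cos φ₂ sin²(Δλ/2) = 0.000000
c = 2·arcsin(√a) = 0.001203 rad = 0.0689°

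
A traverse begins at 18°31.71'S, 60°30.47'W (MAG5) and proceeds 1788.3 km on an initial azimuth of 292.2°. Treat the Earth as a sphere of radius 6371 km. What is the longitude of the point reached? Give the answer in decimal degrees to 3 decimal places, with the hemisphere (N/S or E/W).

75.703°W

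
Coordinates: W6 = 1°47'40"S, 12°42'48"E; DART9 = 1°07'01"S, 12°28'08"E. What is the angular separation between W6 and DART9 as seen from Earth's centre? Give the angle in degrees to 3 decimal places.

W6: φ = -1.79444°, λ = +12.71333°
DART9: φ = -1.11694°, λ = +12.46889°
Δφ = 0.6775°,  Δλ = -0.2444°
a = sin²(Δφ/2) + cos φ₁ cos φ₂ sin²(Δλ/2) = 0.000040
c = 2·arcsin(√a) = 0.012570 rad = 0.7202°

0.720°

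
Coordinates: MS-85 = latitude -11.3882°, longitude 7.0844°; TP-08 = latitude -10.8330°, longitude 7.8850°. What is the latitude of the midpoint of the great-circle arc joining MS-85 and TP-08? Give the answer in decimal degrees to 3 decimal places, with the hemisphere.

11.111°S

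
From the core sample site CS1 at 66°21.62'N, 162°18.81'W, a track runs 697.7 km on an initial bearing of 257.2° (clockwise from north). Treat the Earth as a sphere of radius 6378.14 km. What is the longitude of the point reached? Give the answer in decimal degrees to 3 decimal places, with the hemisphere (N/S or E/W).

CS1: φ = +66.36033°, λ = -162.31350°
δ = d/R = 697.7/6378.14 = 0.109389 rad
φ₂ = arcsin(sin φ₁ cos δ + cos φ₁ sin δ cos θ)
   = arcsin(0.91609·0.99402 + 0.40098·0.10917·-0.22155) = 64.27813°
λ₂ = λ₁ + atan2(sin θ sin δ cos φ₁, cos δ − sin φ₁ sin φ₂) = -176.51270°

176.513°W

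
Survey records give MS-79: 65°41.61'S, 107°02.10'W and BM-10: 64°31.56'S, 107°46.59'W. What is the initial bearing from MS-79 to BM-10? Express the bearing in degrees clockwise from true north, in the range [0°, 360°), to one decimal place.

MS-79: φ = -65.69350°, λ = -107.03500°
BM-10: φ = -64.52600°, λ = -107.77650°
Δλ = -0.7415°
y = sin Δλ · cos φ₂ = -0.005566
x = cos φ₁ sin φ₂ − sin φ₁ cos φ₂ cos Δλ = 0.020342
θ = atan2(y, x) = -15.3026° → 344.6974° (mod 360°)

344.7°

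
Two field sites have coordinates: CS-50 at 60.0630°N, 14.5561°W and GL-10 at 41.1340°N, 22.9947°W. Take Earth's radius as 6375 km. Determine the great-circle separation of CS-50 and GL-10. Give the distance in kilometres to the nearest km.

2185 km

Δφ = -18.9290°,  Δλ = -8.4386°
a = sin²(Δφ/2) + cos φ₁ cos φ₂ sin²(Δλ/2) = 0.029074
c = 2·arcsin(√a) = 0.342696 rad = 19.6351°
d = R·c = 6375 × 0.342696 = 2184.7 km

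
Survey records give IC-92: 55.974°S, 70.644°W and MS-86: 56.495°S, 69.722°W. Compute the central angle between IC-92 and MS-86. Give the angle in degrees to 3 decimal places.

0.731°

Δφ = -0.5210°,  Δλ = 0.9220°
a = sin²(Δφ/2) + cos φ₁ cos φ₂ sin²(Δλ/2) = 0.000041
c = 2·arcsin(√a) = 0.012754 rad = 0.7308°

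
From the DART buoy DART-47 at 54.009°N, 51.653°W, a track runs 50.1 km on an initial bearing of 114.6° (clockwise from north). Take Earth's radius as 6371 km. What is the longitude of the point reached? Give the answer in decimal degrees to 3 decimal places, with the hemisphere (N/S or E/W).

50.959°W

δ = d/R = 50.1/6371 = 0.007864 rad
φ₂ = arcsin(sin φ₁ cos δ + cos φ₁ sin δ cos θ)
   = arcsin(0.80911·0.99997 + 0.58766·0.00786·-0.41628) = 53.81943°
λ₂ = λ₁ + atan2(sin θ sin δ cos φ₁, cos δ − sin φ₁ sin φ₂) = -50.95903°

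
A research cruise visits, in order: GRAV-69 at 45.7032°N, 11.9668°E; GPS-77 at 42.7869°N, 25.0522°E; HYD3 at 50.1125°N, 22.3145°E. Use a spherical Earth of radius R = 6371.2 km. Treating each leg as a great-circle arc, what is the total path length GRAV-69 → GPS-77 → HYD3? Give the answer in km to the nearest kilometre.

1931 km

GRAV-69→GPS-77: c = 0.171109 rad, d = 1090.17 km
GPS-77→HYD3: c = 0.132002 rad, d = 841.01 km
Total = 1090.17 + 841.01 = 1931.18 km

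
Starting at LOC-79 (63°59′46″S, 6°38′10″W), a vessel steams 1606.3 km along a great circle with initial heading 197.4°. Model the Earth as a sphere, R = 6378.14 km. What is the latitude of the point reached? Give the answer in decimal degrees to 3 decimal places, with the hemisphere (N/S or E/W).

LOC-79: φ = -63.99611°, λ = -6.63611°
δ = d/R = 1606.3/6378.14 = 0.251845 rad
φ₂ = arcsin(sin φ₁ cos δ + cos φ₁ sin δ cos θ)
   = arcsin(-0.89876·0.96845 + 0.43843·0.24919·-0.95424) = -77.07562°
λ₂ = λ₁ + atan2(sin θ sin δ cos φ₁, cos δ − sin φ₁ sin φ₂) = -26.09734°

77.076°S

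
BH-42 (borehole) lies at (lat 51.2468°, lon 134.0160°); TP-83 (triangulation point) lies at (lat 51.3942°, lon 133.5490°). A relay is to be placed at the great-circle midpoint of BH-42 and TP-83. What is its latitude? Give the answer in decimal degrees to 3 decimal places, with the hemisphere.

51.321°N

Bx = cos φ₂ cos Δλ = 0.623938,  By = cos φ₂ sin Δλ = -0.005086
φₘ = atan2(sin φ₁ + sin φ₂, √((cos φ₁ + Bx)² + By²)) = 51.32073°
λₘ = λ₁ + atan2(By, cos φ₁ + Bx) = 133.78288°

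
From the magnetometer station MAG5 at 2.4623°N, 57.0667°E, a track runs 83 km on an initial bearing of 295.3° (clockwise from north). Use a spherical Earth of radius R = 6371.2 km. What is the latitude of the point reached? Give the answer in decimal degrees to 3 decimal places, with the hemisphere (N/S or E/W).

2.781°N

δ = d/R = 83/6371.2 = 0.013027 rad
φ₂ = arcsin(sin φ₁ cos δ + cos φ₁ sin δ cos θ)
   = arcsin(0.04296·0.99992 + 0.99908·0.01303·0.42736) = 2.78111°
λ₂ = λ₁ + atan2(sin θ sin δ cos φ₁, cos δ − sin φ₁ sin φ₂) = 56.39109°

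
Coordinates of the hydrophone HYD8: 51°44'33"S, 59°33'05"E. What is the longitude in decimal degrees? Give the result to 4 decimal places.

59° + 33′/60 + 5″/3600 = 59 + 0.55000 + 0.00139 = 59.5514°

59.5514°E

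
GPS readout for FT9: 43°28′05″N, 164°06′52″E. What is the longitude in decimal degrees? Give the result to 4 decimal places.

164° + 6′/60 + 52″/3600 = 164 + 0.10000 + 0.01444 = 164.1144°

164.1144°E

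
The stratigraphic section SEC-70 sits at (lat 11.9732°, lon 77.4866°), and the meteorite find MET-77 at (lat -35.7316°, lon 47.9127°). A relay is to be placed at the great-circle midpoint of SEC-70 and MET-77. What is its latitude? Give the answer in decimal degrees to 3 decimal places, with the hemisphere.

Bx = cos φ₂ cos Δλ = 0.706005,  By = cos φ₂ sin Δλ = -0.400641
φₘ = atan2(sin φ₁ + sin φ₂, √((cos φ₁ + Bx)² + By²)) = -12.27037°
λₘ = λ₁ + atan2(By, cos φ₁ + Bx) = 64.10603°

12.270°S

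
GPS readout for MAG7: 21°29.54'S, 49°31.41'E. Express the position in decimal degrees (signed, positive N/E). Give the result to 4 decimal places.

-21.4923°, +49.5235°

lat: 21.4923° S → -21.4923°
lon: 49.5235° E → +49.5235°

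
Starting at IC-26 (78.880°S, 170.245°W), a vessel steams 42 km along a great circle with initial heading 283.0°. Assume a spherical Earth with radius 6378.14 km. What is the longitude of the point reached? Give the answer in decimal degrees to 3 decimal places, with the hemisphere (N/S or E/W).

δ = d/R = 42/6378.14 = 0.006585 rad
φ₂ = arcsin(sin φ₁ cos δ + cos φ₁ sin δ cos θ)
   = arcsin(-0.98123·0.99998 + 0.19286·0.00658·0.22495) = -78.78917°
λ₂ = λ₁ + atan2(sin θ sin δ cos φ₁, cos δ − sin φ₁ sin φ₂) = -172.13620°

172.136°W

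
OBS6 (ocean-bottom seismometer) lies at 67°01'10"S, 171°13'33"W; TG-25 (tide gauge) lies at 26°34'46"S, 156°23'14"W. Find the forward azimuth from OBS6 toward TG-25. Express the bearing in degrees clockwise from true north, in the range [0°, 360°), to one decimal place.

OBS6: φ = -67.01944°, λ = -171.22583°
TG-25: φ = -26.57944°, λ = -156.38722°
Δλ = 14.8386°
y = sin Δλ · cos φ₂ = 0.229032
x = cos φ₁ sin φ₂ − sin φ₁ cos φ₂ cos Δλ = 0.621194
θ = atan2(y, x) = 20.2387° → 20.2387° (mod 360°)

20.2°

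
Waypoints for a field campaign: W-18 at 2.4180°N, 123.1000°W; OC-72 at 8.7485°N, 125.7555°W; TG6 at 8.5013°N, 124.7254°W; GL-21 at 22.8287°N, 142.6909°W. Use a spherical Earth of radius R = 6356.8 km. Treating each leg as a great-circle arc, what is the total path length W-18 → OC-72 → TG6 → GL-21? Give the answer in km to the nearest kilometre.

3364 km

W-18→OC-72: c = 0.119721 rad, d = 761.04 km
OC-72→TG6: c = 0.018291 rad, d = 116.27 km
TG6→GL-21: c = 0.391198 rad, d = 2486.77 km
Total = 761.04 + 116.27 + 2486.77 = 3364.09 km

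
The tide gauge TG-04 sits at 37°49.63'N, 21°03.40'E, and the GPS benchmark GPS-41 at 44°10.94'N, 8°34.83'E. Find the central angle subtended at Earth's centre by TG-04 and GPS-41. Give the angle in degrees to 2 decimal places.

TG-04: φ = +37.82717°, λ = +21.05667°
GPS-41: φ = +44.18233°, λ = +8.58050°
Δφ = 6.3552°,  Δλ = -12.4762°
a = sin²(Δφ/2) + cos φ₁ cos φ₂ sin²(Δλ/2) = 0.009760
c = 2·arcsin(√a) = 0.197913 rad = 11.3396°

11.34°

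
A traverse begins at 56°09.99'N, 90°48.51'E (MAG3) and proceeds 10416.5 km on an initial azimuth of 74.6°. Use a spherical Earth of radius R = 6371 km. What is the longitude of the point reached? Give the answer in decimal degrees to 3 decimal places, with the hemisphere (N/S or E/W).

164.300°W

MAG3: φ = +56.16650°, λ = +90.80850°
δ = d/R = 10416.5/6371 = 1.634987 rad
φ₂ = arcsin(sin φ₁ cos δ + cos φ₁ sin δ cos θ)
   = arcsin(0.83066·-0.06415 + 0.55678·0.99794·0.26556) = 5.40922°
λ₂ = λ₁ + atan2(sin θ sin δ cos φ₁, cos δ − sin φ₁ sin φ₂) = -164.29984°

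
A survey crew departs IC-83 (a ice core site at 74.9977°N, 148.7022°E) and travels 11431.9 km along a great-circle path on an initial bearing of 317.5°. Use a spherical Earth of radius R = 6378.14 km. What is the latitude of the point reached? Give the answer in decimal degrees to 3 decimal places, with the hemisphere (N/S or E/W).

1.494°S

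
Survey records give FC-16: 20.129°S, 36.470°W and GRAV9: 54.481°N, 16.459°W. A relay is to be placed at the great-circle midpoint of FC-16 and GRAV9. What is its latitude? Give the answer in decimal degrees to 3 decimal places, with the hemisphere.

Bx = cos φ₂ cos Δλ = 0.545898,  By = cos φ₂ sin Δλ = 0.198809
φₘ = atan2(sin φ₁ + sin φ₂, √((cos φ₁ + Bx)² + By²)) = 17.41120°
λₘ = λ₁ + atan2(By, cos φ₁ + Bx) = -28.84376°

17.411°N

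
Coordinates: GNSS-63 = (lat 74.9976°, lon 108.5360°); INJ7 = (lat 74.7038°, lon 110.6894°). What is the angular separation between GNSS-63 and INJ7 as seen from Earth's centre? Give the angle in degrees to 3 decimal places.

0.635°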